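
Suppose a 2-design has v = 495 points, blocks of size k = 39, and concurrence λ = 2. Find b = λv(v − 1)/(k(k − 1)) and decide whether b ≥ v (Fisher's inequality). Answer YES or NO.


b = λv(v − 1)/(k(k − 1)) = 2·495·494/(39·38) = 489060/1482 = 330.
Compare with v = 495: b < v, so Fisher's inequality fails.

NO


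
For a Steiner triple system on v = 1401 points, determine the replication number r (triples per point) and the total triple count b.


An STS(v) is a 2-(v, 3, 1) BIBD: block size k = 3, λ = 1.
Replication: r(k − 1) = λ(v − 1) ⇒ r·2 = 1401 − 1 = 1400 ⇒ r = 700.
Block count: b = v(v − 1)/6 = 1401·1400/6 = 1961400/6 = 326900.

r = 700, b = 326900.


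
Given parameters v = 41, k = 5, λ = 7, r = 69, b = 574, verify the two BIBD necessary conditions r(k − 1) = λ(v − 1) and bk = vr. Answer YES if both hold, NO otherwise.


Condition (i): r(k − 1) = 69·4 = 276; λ(v − 1) = 7·40 = 280. Match? NO.
Condition (ii): bk = 574·5 = 2870; vr = 41·69 = 2829. Match? NO.
Both conditions hold? NO.

NO


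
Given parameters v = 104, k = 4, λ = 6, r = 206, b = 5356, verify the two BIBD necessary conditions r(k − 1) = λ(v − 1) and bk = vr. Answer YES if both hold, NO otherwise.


Condition (i): r(k − 1) = 206·3 = 618; λ(v − 1) = 6·103 = 618. Match? YES.
Condition (ii): bk = 5356·4 = 21424; vr = 104·206 = 21424. Match? YES.
Both conditions hold? YES.

YES


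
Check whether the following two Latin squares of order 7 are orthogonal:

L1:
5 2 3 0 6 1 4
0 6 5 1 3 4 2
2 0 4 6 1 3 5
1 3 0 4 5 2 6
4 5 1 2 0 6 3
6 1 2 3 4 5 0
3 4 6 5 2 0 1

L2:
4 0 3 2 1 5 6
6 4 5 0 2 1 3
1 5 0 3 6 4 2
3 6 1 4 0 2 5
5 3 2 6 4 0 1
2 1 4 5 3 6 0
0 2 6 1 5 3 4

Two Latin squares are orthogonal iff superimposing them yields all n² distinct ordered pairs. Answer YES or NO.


Form the n² = 49 superimposed pairs (L1[i][j], L2[i][j]), row by row (rows and columns indexed from 0):
row 0: (5,4) (2,0) (3,3) (0,2) (6,1) (1,5) (4,6)
row 1: (0,6) (6,4) (5,5) (1,0) (3,2) (4,1) (2,3)
row 2: (2,1) (0,5) (4,0) (6,3) (1,6) (3,4) (5,2)
row 3: (1,3) (3,6) (0,1) (4,4) (5,0) (2,2) (6,5)
row 4: (4,5) (5,3) (1,2) (2,6) (0,4) (6,0) (3,1)
row 5: (6,2) (1,1) (2,4) (3,5) (4,3) (5,6) (0,0)
row 6: (3,0) (4,2) (6,6) (5,1) (2,5) (0,3) (1,4)
Orthogonality requires all 49 pairs distinct.
Check by first coordinate: for each symbol s of L1, list the L2 entries in the n cells where L1 = s; they must all differ.
  L1 = 0: L2 entries (in reading order) 2, 6, 5, 1, 4, 0, 3 — all 7 distinct ✓
  L1 = 1: L2 entries (in reading order) 5, 0, 6, 3, 2, 1, 4 — all 7 distinct ✓
  L1 = 2: L2 entries (in reading order) 0, 3, 1, 2, 6, 4, 5 — all 7 distinct ✓
  L1 = 3: L2 entries (in reading order) 3, 2, 4, 6, 1, 5, 0 — all 7 distinct ✓
  L1 = 4: L2 entries (in reading order) 6, 1, 0, 4, 5, 3, 2 — all 7 distinct ✓
  L1 = 5: L2 entries (in reading order) 4, 5, 2, 0, 3, 6, 1 — all 7 distinct ✓
  L1 = 6: L2 entries (in reading order) 1, 4, 3, 5, 0, 2, 6 — all 7 distinct ✓
Every symbol of L1 meets every symbol of L2 exactly once, so all 49 pairs are distinct (49 of 49).
Conclusion: YES.

YES


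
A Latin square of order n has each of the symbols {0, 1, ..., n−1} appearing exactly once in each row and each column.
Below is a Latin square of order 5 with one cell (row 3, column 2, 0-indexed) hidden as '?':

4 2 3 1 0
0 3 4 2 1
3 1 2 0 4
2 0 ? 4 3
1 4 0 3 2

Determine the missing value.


Row 3 contains symbols [0, 2, 3, 4] — missing [1].
Column 2 contains symbols [0, 2, 3, 4] — missing [1].
The missing symbol must appear in both missing sets; intersection = [1].
Therefore the hidden value is 1.

Missing value = 1.


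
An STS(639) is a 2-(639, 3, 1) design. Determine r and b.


An STS(v) is a 2-(v, 3, 1) BIBD: block size k = 3, λ = 1.
Replication: r(k − 1) = λ(v − 1) ⇒ r·2 = 639 − 1 = 638 ⇒ r = 319.
Block count: bk = vr ⇒ b·3 = 639·319 = 203841 ⇒ b = 67947.
(Check via b = v(v − 1)/6 = 639·638/6 = 407682/6 = 67947.)

r = 319, b = 67947.


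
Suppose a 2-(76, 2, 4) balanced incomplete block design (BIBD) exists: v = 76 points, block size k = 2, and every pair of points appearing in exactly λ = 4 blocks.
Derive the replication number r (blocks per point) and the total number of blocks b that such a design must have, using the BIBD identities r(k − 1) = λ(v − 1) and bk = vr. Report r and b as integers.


Any 2-(v, k, λ) BIBD satisfies two necessary conditions:
  (i)  Each point sits in r blocks, and counting incidences through any fixed point gives r(k − 1) = λ(v − 1), so r = λ(v − 1)/(k − 1).
  (ii) Total incidences bk = vr, so b = vr/k.
Step 1: r = λ(v − 1)/(k − 1) = 4·(76 − 1)/(2 − 1) = 4·75/1 = 300/1 = 300.
Step 2: b = vr/k = 76·300/2 = 22800/2 = 11400.
Check integrality: r = 300 ∈ Z ✓, b = 11400 ∈ Z ✓.
(These identities are necessary conditions: they determine r and b for any design with these parameters, but do not by themselves prove that one exists.)

r = 300, b = 11400.


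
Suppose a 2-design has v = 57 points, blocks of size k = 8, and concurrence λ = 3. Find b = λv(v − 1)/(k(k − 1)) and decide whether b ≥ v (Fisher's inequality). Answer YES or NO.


b = λv(v − 1)/(k(k − 1)) = 3·57·56/(8·7) = 9576/56 = 171.
Compare with v = 57: b ≥ v, so Fisher's inequality holds.

YES


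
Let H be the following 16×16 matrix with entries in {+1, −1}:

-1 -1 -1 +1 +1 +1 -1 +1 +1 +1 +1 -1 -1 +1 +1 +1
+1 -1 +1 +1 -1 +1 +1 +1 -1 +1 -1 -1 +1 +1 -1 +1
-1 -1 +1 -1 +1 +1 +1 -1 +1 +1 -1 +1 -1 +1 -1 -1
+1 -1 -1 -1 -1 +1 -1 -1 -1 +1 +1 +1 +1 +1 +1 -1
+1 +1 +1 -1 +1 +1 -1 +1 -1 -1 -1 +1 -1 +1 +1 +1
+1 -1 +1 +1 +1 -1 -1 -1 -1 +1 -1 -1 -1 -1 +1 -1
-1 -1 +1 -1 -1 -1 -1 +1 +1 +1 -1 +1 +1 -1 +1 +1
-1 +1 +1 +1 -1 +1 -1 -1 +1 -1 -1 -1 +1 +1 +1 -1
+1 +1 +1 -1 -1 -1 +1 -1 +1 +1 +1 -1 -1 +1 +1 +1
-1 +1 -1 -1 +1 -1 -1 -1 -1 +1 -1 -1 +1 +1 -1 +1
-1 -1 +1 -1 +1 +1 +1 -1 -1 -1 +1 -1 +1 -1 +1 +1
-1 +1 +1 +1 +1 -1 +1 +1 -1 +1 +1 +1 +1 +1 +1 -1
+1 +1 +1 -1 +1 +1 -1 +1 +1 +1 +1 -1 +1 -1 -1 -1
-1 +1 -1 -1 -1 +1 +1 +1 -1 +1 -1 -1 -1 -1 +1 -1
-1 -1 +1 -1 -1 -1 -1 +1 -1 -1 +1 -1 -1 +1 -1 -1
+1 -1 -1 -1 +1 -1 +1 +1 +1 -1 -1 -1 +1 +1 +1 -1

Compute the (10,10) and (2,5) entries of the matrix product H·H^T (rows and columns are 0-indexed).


Row 2 of H: [-1, -1, 1, -1, 1, 1, 1, -1, 1, 1, -1, 1, -1, 1, -1, -1].
Row 5 of H: [1, -1, 1, 1, 1, -1, -1, -1, -1, 1, -1, -1, -1, -1, 1, -1].
Row 10 of H: [-1, -1, 1, -1, 1, 1, 1, -1, -1, -1, 1, -1, 1, -1, 1, 1].
(H·H^T)[10][10] = Σ_j H[10][j]·H[10][j] = (-1)² + (-1)² + (1)² + (-1)² + (1)² + (1)² + (1)² + (-1)² + (-1)² + (-1)² + (1)² + (-1)² + (1)² + (-1)² + (1)² + (1)² = 1 + 1 + 1 + 1 + 1 + 1 + 1 + 1 + 1 + 1 + 1 + 1 + 1 + 1 + 1 + 1 = 16.
(H·H^T)[2][5] = Σ_j H[2][j]·H[5][j] = (-1)·(1) + (-1)·(-1) + (1)·(1) + (-1)·(1) + (1)·(1) + (1)·(-1) + (1)·(-1) + (-1)·(-1) + (1)·(-1) + (1)·(1) + (-1)·(-1) + (1)·(-1) + (-1)·(-1) + (1)·(-1) + (-1)·(1) + (-1)·(-1) = -1 + 1 + 1 + -1 + 1 + -1 + -1 + 1 + -1 + 1 + 1 + -1 + 1 + -1 + -1 + 1 = 0.
So rows 2 and 5 are orthogonal; the diagonal entry equals n = 16.

(10,10) entry = 16; (2,5) entry = 0.


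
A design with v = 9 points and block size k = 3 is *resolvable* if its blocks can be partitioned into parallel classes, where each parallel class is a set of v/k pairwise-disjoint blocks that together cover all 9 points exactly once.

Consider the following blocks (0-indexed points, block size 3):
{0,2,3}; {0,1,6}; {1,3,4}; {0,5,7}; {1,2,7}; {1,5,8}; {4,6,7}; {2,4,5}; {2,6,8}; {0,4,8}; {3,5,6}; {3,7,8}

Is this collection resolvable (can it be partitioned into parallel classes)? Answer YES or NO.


v = 9, block size k = 3, number of blocks = 12.
For resolvability, blocks must partition into parallel classes of size v/k = 3.
Total blocks must therefore be a multiple of 3: 12 = 3·4 + 0 ⇒ divisible ✓.
Greedy packing gives 4 candidate class(es). Each should be a full parallel class (size 3, covers all 9 points).
  Class 1 (3 blocks): {0,2,3}; {1,5,8}; {4,6,7}. Points covered: [0, 1, 2, 3, 4, 5, 6, 7, 8].
  Class 2 (3 blocks): {0,1,6}; {2,4,5}; {3,7,8}. Points covered: [0, 1, 2, 3, 4, 5, 6, 7, 8].
  Class 3 (3 blocks): {1,3,4}; {0,5,7}; {2,6,8}. Points covered: [0, 1, 2, 3, 4, 5, 6, 7, 8].
  Class 4 (3 blocks): {1,2,7}; {0,4,8}; {3,5,6}. Points covered: [0, 1, 2, 3, 4, 5, 6, 7, 8].
All classes full (size 3)? YES. All classes cover every point? YES.
Resolvable? YES.

YES


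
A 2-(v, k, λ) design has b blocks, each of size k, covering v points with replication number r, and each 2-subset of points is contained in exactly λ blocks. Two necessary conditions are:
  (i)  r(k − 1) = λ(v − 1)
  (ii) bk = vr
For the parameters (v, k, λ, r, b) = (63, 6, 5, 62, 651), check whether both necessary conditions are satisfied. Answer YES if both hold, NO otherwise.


Condition (i): r(k − 1) = 62·5 = 310; λ(v − 1) = 5·62 = 310. Match? YES.
Condition (ii): bk = 651·6 = 3906; vr = 63·62 = 3906. Match? YES.
Both conditions hold? YES.

YES


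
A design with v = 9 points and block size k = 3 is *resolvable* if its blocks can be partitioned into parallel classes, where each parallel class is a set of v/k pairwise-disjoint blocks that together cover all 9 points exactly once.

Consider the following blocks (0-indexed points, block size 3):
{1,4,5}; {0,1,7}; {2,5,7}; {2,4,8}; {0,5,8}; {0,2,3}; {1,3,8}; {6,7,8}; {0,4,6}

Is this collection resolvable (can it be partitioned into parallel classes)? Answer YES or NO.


v = 9, block size k = 3, number of blocks = 9.
For resolvability, blocks must partition into parallel classes of size v/k = 3.
Total blocks must therefore be a multiple of 3: 9 = 3·3 + 0 ⇒ divisible ✓.
Consider block {0,1,7}. The only other block(s) in the collection disjoint from it are {2,4,8} — just 1 block(s). Any parallel class containing {0,1,7} would need 2 other blocks each disjoint from it, so no parallel class of size 3 can contain {0,1,7}.
Since every block must belong to some parallel class in a resolution, the collection cannot be partitioned into parallel classes.
Resolvable? NO.

NO


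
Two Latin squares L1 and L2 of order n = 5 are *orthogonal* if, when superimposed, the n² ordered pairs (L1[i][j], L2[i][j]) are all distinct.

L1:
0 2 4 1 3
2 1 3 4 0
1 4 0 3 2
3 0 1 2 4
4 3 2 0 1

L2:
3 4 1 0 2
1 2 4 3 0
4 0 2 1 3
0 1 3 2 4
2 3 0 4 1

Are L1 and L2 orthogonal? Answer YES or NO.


Form the n² = 25 superimposed pairs (L1[i][j], L2[i][j]), row by row (rows and columns indexed from 0):
row 0: (0,3) (2,4) (4,1) (1,0) (3,2)
row 1: (2,1) (1,2) (3,4) (4,3) (0,0)
row 2: (1,4) (4,0) (0,2) (3,1) (2,3)
row 3: (3,0) (0,1) (1,3) (2,2) (4,4)
row 4: (4,2) (3,3) (2,0) (0,4) (1,1)
Orthogonality requires all 25 pairs distinct.
Check by first coordinate: for each symbol s of L1, list the L2 entries in the n cells where L1 = s; they must all differ.
  L1 = 0: L2 entries (in reading order) 3, 0, 2, 1, 4 — all 5 distinct ✓
  L1 = 1: L2 entries (in reading order) 0, 2, 4, 3, 1 — all 5 distinct ✓
  L1 = 2: L2 entries (in reading order) 4, 1, 3, 2, 0 — all 5 distinct ✓
  L1 = 3: L2 entries (in reading order) 2, 4, 1, 0, 3 — all 5 distinct ✓
  L1 = 4: L2 entries (in reading order) 1, 3, 0, 4, 2 — all 5 distinct ✓
Every symbol of L1 meets every symbol of L2 exactly once, so all 25 pairs are distinct (25 of 25).
Conclusion: YES.

YES


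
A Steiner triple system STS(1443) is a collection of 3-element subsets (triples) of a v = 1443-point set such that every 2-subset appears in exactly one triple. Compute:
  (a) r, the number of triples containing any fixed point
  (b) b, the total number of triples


An STS(v) is a 2-(v, 3, 1) BIBD: block size k = 3, λ = 1.
Replication: r(k − 1) = λ(v − 1) ⇒ r·2 = 1443 − 1 = 1442 ⇒ r = 721.
Block count: bk = vr ⇒ b·3 = 1443·721 = 1040403 ⇒ b = 346801.
(Check via b = v(v − 1)/6 = 1443·1442/6 = 2080806/6 = 346801.)

r = 721, b = 346801.


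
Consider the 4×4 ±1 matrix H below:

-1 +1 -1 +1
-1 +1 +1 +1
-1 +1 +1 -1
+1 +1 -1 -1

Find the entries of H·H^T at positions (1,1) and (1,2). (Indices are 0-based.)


Row 1 of H: [-1, 1, 1, 1].
Row 2 of H: [-1, 1, 1, -1].
(H·H^T)[1][1] = Σ_j H[1][j]·H[1][j] = (-1)² + (1)² + (1)² + (1)² = 1 + 1 + 1 + 1 = 4.
(H·H^T)[1][2] = Σ_j H[1][j]·H[2][j] = (-1)·(-1) + (1)·(1) + (1)·(1) + (1)·(-1) = 1 + 1 + 1 + -1 = 2.
Rows 1 and 2 are not orthogonal (dot product = 2 ≠ 0), so H is not a Hadamard matrix.

(1,1) entry = 4; (1,2) entry = 2.


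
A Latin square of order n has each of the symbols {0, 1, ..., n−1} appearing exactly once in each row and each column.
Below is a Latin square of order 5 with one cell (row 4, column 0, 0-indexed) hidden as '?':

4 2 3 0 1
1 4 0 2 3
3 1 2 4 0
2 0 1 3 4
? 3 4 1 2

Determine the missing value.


Row 4 contains symbols [1, 2, 3, 4] — missing [0].
Column 0 contains symbols [1, 2, 3, 4] — missing [0].
The missing symbol must appear in both missing sets; intersection = [0].
Therefore the hidden value is 0.

Missing value = 0.


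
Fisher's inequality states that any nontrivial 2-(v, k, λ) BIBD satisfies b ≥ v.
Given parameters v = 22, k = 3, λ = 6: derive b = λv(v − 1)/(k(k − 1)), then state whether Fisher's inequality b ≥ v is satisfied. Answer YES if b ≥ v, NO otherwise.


b = λv(v − 1)/(k(k − 1)) = 6·22·21/(3·2) = 2772/6 = 462.
Compare with v = 22: b ≥ v, so Fisher's inequality holds.

YES


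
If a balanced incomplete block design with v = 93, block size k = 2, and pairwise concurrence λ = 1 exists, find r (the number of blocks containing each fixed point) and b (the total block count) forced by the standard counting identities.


Any 2-(v, k, λ) BIBD satisfies two necessary conditions:
  (i)  Each point sits in r blocks, and counting incidences through any fixed point gives r(k − 1) = λ(v − 1), so r = λ(v − 1)/(k − 1).
  (ii) Total incidences bk = vr, so b = vr/k.
Step 1: r = λ(v − 1)/(k − 1) = 1·(93 − 1)/(2 − 1) = 1·92/1 = 92/1 = 92.
Step 2: b = vr/k = 93·92/2 = 8556/2 = 4278.
Check integrality: r = 92 ∈ Z ✓, b = 4278 ∈ Z ✓.
(These identities are necessary conditions: they determine r and b for any design with these parameters, but do not by themselves prove that one exists.)

r = 92, b = 4278.


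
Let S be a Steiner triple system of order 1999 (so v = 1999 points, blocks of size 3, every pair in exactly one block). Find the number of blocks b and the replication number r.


An STS(v) is a 2-(v, 3, 1) BIBD: block size k = 3, λ = 1.
Replication: r(k − 1) = λ(v − 1) ⇒ r·2 = 1999 − 1 = 1998 ⇒ r = 999.
Block count: b = v(v − 1)/6 = 1999·1998/6 = 3994002/6 = 665667.
(Check via bk = vr: 665667·3 = 1997001 = 1999·999 = 1997001 ✓.)

r = 999, b = 665667.


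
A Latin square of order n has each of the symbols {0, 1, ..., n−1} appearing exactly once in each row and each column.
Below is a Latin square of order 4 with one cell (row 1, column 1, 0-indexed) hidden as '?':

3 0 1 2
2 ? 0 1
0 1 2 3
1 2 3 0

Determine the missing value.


Row 1 contains symbols [0, 1, 2] — missing [3].
Column 1 contains symbols [0, 1, 2] — missing [3].
The missing symbol must appear in both missing sets; intersection = [3].
Therefore the hidden value is 3.

Missing value = 3.


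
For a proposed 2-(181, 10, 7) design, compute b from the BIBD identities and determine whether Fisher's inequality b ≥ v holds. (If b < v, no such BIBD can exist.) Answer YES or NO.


b = λv(v − 1)/(k(k − 1)) = 7·181·180/(10·9) = 228060/90 = 2534.
Compare with v = 181: b ≥ v, so Fisher's inequality holds.

YES


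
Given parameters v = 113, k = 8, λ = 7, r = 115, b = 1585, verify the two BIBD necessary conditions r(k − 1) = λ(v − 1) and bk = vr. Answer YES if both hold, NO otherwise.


Condition (i): r(k − 1) = 115·7 = 805; λ(v − 1) = 7·112 = 784. Match? NO.
Condition (ii): bk = 1585·8 = 12680; vr = 113·115 = 12995. Match? NO.
Both conditions hold? NO.

NO


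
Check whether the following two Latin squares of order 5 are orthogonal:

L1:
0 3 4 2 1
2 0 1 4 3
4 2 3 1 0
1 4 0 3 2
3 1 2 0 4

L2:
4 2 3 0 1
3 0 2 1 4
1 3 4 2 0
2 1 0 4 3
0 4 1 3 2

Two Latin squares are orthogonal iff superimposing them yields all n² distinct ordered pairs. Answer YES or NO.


Form the n² = 25 superimposed pairs (L1[i][j], L2[i][j]), row by row (rows and columns indexed from 0):
row 0: (0,4) (3,2) (4,3) (2,0) (1,1)
row 1: (2,3) (0,0) (1,2) (4,1) (3,4)
row 2: (4,1) (2,3) (3,4) (1,2) (0,0)
row 3: (1,2) (4,1) (0,0) (3,4) (2,3)
row 4: (3,0) (1,4) (2,1) (0,3) (4,2)
Orthogonality requires all 25 pairs distinct.
But the pair (4,1) repeats: cell (1,3) has L1 = 4, L2 = 1, and cell (2,0) has L1 = 4, L2 = 1.
A repeated pair means some other pair never occurs (only 15 distinct pairs out of 25), so the squares are not orthogonal.
Conclusion: NO.

NO


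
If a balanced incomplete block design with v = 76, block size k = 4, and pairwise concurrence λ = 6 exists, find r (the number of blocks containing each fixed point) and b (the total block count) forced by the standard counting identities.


Any 2-(v, k, λ) BIBD satisfies two necessary conditions:
  (i)  Each point sits in r blocks, and counting incidences through any fixed point gives r(k − 1) = λ(v − 1), so r = λ(v − 1)/(k − 1).
  (ii) Total incidences bk = vr, so b = vr/k.
Step 1: r = λ(v − 1)/(k − 1) = 6·(76 − 1)/(4 − 1) = 6·75/3 = 450/3 = 150.
Step 2: b = vr/k = 76·150/4 = 11400/4 = 2850.
Check integrality: r = 150 ∈ Z ✓, b = 2850 ∈ Z ✓.
(These identities are necessary conditions: they determine r and b for any design with these parameters, but do not by themselves prove that one exists.)

r = 150, b = 2850.


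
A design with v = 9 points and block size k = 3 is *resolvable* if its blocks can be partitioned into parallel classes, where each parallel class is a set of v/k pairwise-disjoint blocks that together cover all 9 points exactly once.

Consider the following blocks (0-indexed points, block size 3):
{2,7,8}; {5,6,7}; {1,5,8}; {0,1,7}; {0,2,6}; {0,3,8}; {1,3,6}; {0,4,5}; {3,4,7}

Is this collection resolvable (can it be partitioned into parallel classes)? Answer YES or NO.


v = 9, block size k = 3, number of blocks = 9.
For resolvability, blocks must partition into parallel classes of size v/k = 3.
Total blocks must therefore be a multiple of 3: 9 = 3·3 + 0 ⇒ divisible ✓.
Consider block {5,6,7}. The only other block(s) in the collection disjoint from it are {0,3,8} — just 1 block(s). Any parallel class containing {5,6,7} would need 2 other blocks each disjoint from it, so no parallel class of size 3 can contain {5,6,7}.
Since every block must belong to some parallel class in a resolution, the collection cannot be partitioned into parallel classes.
Resolvable? NO.

NO


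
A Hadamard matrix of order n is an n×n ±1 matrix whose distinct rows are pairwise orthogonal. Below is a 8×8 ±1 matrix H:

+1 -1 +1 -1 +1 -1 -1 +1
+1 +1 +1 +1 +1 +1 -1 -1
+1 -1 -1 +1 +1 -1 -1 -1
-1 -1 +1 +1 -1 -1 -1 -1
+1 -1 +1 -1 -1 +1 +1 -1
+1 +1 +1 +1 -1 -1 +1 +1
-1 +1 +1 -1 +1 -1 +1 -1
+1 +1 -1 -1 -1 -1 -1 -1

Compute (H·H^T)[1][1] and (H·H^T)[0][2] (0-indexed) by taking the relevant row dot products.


Row 0 of H: [1, -1, 1, -1, 1, -1, -1, 1].
Row 1 of H: [1, 1, 1, 1, 1, 1, -1, -1].
Row 2 of H: [1, -1, -1, 1, 1, -1, -1, -1].
(H·H^T)[1][1] = Σ_j H[1][j]·H[1][j] = (1)² + (1)² + (1)² + (1)² + (1)² + (1)² + (-1)² + (-1)² = 1 + 1 + 1 + 1 + 1 + 1 + 1 + 1 = 8.
(H·H^T)[0][2] = Σ_j H[0][j]·H[2][j] = (1)·(1) + (-1)·(-1) + (1)·(-1) + (-1)·(1) + (1)·(1) + (-1)·(-1) + (-1)·(-1) + (1)·(-1) = 1 + 1 + -1 + -1 + 1 + 1 + 1 + -1 = 2.
Rows 0 and 2 are not orthogonal (dot product = 2 ≠ 0), so H is not a Hadamard matrix.

(1,1) entry = 8; (0,2) entry = 2.


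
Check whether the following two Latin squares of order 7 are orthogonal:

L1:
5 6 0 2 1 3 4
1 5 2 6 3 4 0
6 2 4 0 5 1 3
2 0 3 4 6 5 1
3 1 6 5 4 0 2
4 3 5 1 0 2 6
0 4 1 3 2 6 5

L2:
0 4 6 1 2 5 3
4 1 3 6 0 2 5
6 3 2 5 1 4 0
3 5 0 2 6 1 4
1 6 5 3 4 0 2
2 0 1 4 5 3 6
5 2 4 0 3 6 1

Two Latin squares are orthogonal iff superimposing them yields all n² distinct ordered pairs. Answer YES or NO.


Form the n² = 49 superimposed pairs (L1[i][j], L2[i][j]), row by row (rows and columns indexed from 0):
row 0: (5,0) (6,4) (0,6) (2,1) (1,2) (3,5) (4,3)
row 1: (1,4) (5,1) (2,3) (6,6) (3,0) (4,2) (0,5)
row 2: (6,6) (2,3) (4,2) (0,5) (5,1) (1,4) (3,0)
row 3: (2,3) (0,5) (3,0) (4,2) (6,6) (5,1) (1,4)
row 4: (3,1) (1,6) (6,5) (5,3) (4,4) (0,0) (2,2)
row 5: (4,2) (3,0) (5,1) (1,4) (0,5) (2,3) (6,6)
row 6: (0,5) (4,2) (1,4) (3,0) (2,3) (6,6) (5,1)
Orthogonality requires all 49 pairs distinct.
But the pair (6,6) repeats: cell (1,3) has L1 = 6, L2 = 6, and cell (2,0) has L1 = 6, L2 = 6.
A repeated pair means some other pair never occurs (only 21 distinct pairs out of 49), so the squares are not orthogonal.
Conclusion: NO.

NO


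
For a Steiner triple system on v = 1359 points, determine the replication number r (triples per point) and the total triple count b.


An STS(v) is a 2-(v, 3, 1) BIBD: block size k = 3, λ = 1.
Replication: r(k − 1) = λ(v − 1) ⇒ r·2 = 1359 − 1 = 1358 ⇒ r = 679.
Block count: bk = vr ⇒ b·3 = 1359·679 = 922761 ⇒ b = 307587.

r = 679, b = 307587.


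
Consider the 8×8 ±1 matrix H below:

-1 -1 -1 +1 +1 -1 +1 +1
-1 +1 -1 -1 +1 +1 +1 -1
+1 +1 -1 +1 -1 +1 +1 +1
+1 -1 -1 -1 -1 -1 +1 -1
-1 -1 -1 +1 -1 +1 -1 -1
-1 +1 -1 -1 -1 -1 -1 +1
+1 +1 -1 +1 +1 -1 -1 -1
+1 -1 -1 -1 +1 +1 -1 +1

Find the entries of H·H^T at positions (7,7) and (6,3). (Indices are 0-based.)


Row 3 of H: [1, -1, -1, -1, -1, -1, 1, -1].
Row 6 of H: [1, 1, -1, 1, 1, -1, -1, -1].
Row 7 of H: [1, -1, -1, -1, 1, 1, -1, 1].
(H·H^T)[7][7] = Σ_j H[7][j]·H[7][j] = (1)² + (-1)² + (-1)² + (-1)² + (1)² + (1)² + (-1)² + (1)² = 1 + 1 + 1 + 1 + 1 + 1 + 1 + 1 = 8.
(H·H^T)[6][3] = Σ_j H[6][j]·H[3][j] = (1)·(1) + (1)·(-1) + (-1)·(-1) + (1)·(-1) + (1)·(-1) + (-1)·(-1) + (-1)·(1) + (-1)·(-1) = 1 + -1 + 1 + -1 + -1 + 1 + -1 + 1 = 0.
So rows 6 and 3 are orthogonal; the diagonal entry equals n = 8.

(7,7) entry = 8; (6,3) entry = 0.


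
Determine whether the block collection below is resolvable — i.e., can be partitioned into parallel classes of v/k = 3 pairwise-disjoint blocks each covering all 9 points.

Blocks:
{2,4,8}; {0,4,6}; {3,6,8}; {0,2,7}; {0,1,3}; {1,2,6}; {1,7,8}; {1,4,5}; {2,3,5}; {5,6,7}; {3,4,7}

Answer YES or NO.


v = 9, block size k = 3, number of blocks = 11.
For resolvability, blocks must partition into parallel classes of size v/k = 3.
Total blocks must therefore be a multiple of 3: 11 = 3·3 + 2 ⇒ not divisible ✗.
Resolvable? NO.

NO


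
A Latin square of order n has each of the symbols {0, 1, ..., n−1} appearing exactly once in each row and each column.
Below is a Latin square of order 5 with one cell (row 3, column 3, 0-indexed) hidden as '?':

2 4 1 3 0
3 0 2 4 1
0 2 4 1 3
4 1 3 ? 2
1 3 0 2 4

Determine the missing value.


Row 3 contains symbols [1, 2, 3, 4] — missing [0].
Column 3 contains symbols [1, 2, 3, 4] — missing [0].
The missing symbol must appear in both missing sets; intersection = [0].
Therefore the hidden value is 0.

Missing value = 0.


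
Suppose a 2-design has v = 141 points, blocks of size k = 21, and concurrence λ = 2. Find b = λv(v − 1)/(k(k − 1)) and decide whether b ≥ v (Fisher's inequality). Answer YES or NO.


r = λ(v − 1)/(k − 1) = 2·140/20 = 14.
b = vr/k = 141·14/21 = 94.
Fisher's inequality: b ≥ v ⇔ 94 ≥ 141? NO.

NO


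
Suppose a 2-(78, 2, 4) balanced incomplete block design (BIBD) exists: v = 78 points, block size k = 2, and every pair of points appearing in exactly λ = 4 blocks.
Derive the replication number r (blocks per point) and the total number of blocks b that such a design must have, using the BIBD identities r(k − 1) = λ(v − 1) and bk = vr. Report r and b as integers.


Any 2-(v, k, λ) BIBD satisfies two necessary conditions:
  (i)  Each point sits in r blocks, and counting incidences through any fixed point gives r(k − 1) = λ(v − 1), so r = λ(v − 1)/(k − 1).
  (ii) Total incidences bk = vr, so b = vr/k.
Step 1: r = λ(v − 1)/(k − 1) = 4·(78 − 1)/(2 − 1) = 4·77/1 = 308/1 = 308.
Step 2: b = vr/k = 78·308/2 = 24024/2 = 12012.
Check integrality: r = 308 ∈ Z ✓, b = 12012 ∈ Z ✓.
(These identities are necessary conditions: they determine r and b for any design with these parameters, but do not by themselves prove that one exists.)

r = 308, b = 12012.


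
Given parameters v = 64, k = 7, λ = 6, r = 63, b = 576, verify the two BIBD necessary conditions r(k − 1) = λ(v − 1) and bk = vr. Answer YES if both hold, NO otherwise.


Condition (i): r(k − 1) = 63·6 = 378; λ(v − 1) = 6·63 = 378. Match? YES.
Condition (ii): bk = 576·7 = 4032; vr = 64·63 = 4032. Match? YES.
Both conditions hold? YES.

YES


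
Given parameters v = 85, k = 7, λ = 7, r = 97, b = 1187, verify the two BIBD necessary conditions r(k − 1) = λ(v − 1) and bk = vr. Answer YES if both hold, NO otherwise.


Condition (i): r(k − 1) = 97·6 = 582; λ(v − 1) = 7·84 = 588. Match? NO.
Condition (ii): bk = 1187·7 = 8309; vr = 85·97 = 8245. Match? NO.
Both conditions hold? NO.

NO


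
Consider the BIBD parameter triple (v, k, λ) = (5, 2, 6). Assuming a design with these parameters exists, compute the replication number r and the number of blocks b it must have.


Any 2-(v, k, λ) BIBD satisfies two necessary conditions:
  (i)  Each point sits in r blocks, and counting incidences through any fixed point gives r(k − 1) = λ(v − 1), so r = λ(v − 1)/(k − 1).
  (ii) Total incidences bk = vr, so b = vr/k.
Step 1: r = λ(v − 1)/(k − 1) = 6·(5 − 1)/(2 − 1) = 6·4/1 = 24/1 = 24.
Step 2: b = vr/k = 5·24/2 = 120/2 = 60.
Check integrality: r = 24 ∈ Z ✓, b = 60 ∈ Z ✓.
(These identities are necessary conditions: they determine r and b for any design with these parameters, but do not by themselves prove that one exists.)

r = 24, b = 60.


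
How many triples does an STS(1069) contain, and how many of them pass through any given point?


An STS(v) is a 2-(v, 3, 1) BIBD: block size k = 3, λ = 1.
Replication: r(k − 1) = λ(v − 1) ⇒ r·2 = 1069 − 1 = 1068 ⇒ r = 534.
Block count: bk = vr ⇒ b·3 = 1069·534 = 570846 ⇒ b = 190282.
(Check via b = v(v − 1)/6 = 1069·1068/6 = 1141692/6 = 190282.)

r = 534, b = 190282.


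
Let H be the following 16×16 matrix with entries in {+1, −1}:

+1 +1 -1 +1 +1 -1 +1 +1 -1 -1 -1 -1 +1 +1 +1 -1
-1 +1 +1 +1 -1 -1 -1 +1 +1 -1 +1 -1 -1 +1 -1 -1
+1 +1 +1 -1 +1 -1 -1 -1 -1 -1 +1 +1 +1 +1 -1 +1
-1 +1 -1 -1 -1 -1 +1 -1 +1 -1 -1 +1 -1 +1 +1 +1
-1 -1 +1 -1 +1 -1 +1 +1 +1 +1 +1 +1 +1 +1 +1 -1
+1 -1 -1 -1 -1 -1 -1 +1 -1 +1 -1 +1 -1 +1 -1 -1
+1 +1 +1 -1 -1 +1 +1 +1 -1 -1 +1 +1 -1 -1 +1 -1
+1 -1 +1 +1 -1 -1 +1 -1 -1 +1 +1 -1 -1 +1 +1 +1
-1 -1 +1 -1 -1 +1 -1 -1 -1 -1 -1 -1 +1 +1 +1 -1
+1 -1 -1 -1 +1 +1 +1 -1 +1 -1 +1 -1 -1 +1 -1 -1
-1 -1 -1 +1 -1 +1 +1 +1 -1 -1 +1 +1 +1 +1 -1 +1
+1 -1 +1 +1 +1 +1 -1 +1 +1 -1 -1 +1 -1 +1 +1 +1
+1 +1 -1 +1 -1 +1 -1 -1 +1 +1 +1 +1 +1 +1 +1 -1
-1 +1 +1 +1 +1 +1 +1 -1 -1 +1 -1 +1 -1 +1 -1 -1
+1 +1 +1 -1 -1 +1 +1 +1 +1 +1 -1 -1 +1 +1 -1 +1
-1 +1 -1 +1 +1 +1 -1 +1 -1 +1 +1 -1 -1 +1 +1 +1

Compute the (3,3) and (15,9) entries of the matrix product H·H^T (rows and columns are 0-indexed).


Row 3 of H: [-1, 1, -1, -1, -1, -1, 1, -1, 1, -1, -1, 1, -1, 1, 1, 1].
Row 9 of H: [1, -1, -1, -1, 1, 1, 1, -1, 1, -1, 1, -1, -1, 1, -1, -1].
Row 15 of H: [-1, 1, -1, 1, 1, 1, -1, 1, -1, 1, 1, -1, -1, 1, 1, 1].
(H·H^T)[3][3] = Σ_j H[3][j]·H[3][j] = (-1)² + (1)² + (-1)² + (-1)² + (-1)² + (-1)² + (1)² + (-1)² + (1)² + (-1)² + (-1)² + (1)² + (-1)² + (1)² + (1)² + (1)² = 1 + 1 + 1 + 1 + 1 + 1 + 1 + 1 + 1 + 1 + 1 + 1 + 1 + 1 + 1 + 1 = 16.
(H·H^T)[15][9] = Σ_j H[15][j]·H[9][j] = (-1)·(1) + (1)·(-1) + (-1)·(-1) + (1)·(-1) + (1)·(1) + (1)·(1) + (-1)·(1) + (1)·(-1) + (-1)·(1) + (1)·(-1) + (1)·(1) + (-1)·(-1) + (-1)·(-1) + (1)·(1) + (1)·(-1) + (1)·(-1) = -1 + -1 + 1 + -1 + 1 + 1 + -1 + -1 + -1 + -1 + 1 + 1 + 1 + 1 + -1 + -1 = -2.
Rows 15 and 9 are not orthogonal (dot product = -2 ≠ 0), so H is not a Hadamard matrix.

(3,3) entry = 16; (15,9) entry = -2.


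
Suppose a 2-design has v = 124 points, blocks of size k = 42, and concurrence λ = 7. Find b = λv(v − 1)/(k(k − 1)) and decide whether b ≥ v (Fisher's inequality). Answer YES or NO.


b = λv(v − 1)/(k(k − 1)) = 7·124·123/(42·41) = 106764/1722 = 62.
Compare with v = 124: b < v, so Fisher's inequality fails.

NO


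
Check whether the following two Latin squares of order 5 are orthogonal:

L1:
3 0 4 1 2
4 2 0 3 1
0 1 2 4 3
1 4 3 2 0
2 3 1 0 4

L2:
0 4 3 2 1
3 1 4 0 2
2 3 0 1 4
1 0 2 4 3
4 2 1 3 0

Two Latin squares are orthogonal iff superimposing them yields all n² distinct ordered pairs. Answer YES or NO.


Form the n² = 25 superimposed pairs (L1[i][j], L2[i][j]), row by row (rows and columns indexed from 0):
row 0: (3,0) (0,4) (4,3) (1,2) (2,1)
row 1: (4,3) (2,1) (0,4) (3,0) (1,2)
row 2: (0,2) (1,3) (2,0) (4,1) (3,4)
row 3: (1,1) (4,0) (3,2) (2,4) (0,3)
row 4: (2,4) (3,2) (1,1) (0,3) (4,0)
Orthogonality requires all 25 pairs distinct.
But the pair (4,3) repeats: cell (0,2) has L1 = 4, L2 = 3, and cell (1,0) has L1 = 4, L2 = 3.
A repeated pair means some other pair never occurs (only 15 distinct pairs out of 25), so the squares are not orthogonal.
Conclusion: NO.

NO


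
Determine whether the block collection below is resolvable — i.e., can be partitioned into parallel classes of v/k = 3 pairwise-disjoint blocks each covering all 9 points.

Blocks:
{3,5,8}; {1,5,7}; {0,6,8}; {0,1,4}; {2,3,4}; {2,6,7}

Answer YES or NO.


v = 9, block size k = 3, number of blocks = 6.
For resolvability, blocks must partition into parallel classes of size v/k = 3.
Total blocks must therefore be a multiple of 3: 6 = 3·2 + 0 ⇒ divisible ✓.
Greedy packing gives 2 candidate class(es). Each should be a full parallel class (size 3, covers all 9 points).
  Class 1 (3 blocks): {3,5,8}; {0,1,4}; {2,6,7}. Points covered: [0, 1, 2, 3, 4, 5, 6, 7, 8].
  Class 2 (3 blocks): {1,5,7}; {0,6,8}; {2,3,4}. Points covered: [0, 1, 2, 3, 4, 5, 6, 7, 8].
All classes full (size 3)? YES. All classes cover every point? YES.
Resolvable? YES.

YES


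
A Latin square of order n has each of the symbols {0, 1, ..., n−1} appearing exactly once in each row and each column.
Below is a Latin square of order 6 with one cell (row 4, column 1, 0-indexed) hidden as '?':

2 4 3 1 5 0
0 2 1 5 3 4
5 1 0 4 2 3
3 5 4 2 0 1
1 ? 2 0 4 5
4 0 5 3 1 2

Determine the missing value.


Row 4 contains symbols [0, 1, 2, 4, 5] — missing [3].
Column 1 contains symbols [0, 1, 2, 4, 5] — missing [3].
The missing symbol must appear in both missing sets; intersection = [3].
Therefore the hidden value is 3.

Missing value = 3.


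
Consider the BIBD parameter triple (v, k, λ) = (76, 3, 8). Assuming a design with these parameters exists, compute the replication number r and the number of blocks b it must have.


Any 2-(v, k, λ) BIBD satisfies two necessary conditions:
  (i)  Each point sits in r blocks, and counting incidences through any fixed point gives r(k − 1) = λ(v − 1), so r = λ(v − 1)/(k − 1).
  (ii) Total incidences bk = vr, so b = vr/k.
Step 1: r = λ(v − 1)/(k − 1) = 8·(76 − 1)/(3 − 1) = 8·75/2 = 600/2 = 300.
Step 2: b = vr/k = 76·300/3 = 22800/3 = 7600.
Check integrality: r = 300 ∈ Z ✓, b = 7600 ∈ Z ✓.
(These identities are necessary conditions: they determine r and b for any design with these parameters, but do not by themselves prove that one exists.)

r = 300, b = 7600.


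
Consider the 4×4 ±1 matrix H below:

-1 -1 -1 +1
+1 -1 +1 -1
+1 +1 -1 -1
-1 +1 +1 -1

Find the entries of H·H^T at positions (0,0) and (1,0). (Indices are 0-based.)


Row 0 of H: [-1, -1, -1, 1].
Row 1 of H: [1, -1, 1, -1].
(H·H^T)[0][0] = Σ_j H[0][j]·H[0][j] = (-1)² + (-1)² + (-1)² + (1)² = 1 + 1 + 1 + 1 = 4.
(H·H^T)[1][0] = Σ_j H[1][j]·H[0][j] = (1)·(-1) + (-1)·(-1) + (1)·(-1) + (-1)·(1) = -1 + 1 + -1 + -1 = -2.
Rows 1 and 0 are not orthogonal (dot product = -2 ≠ 0), so H is not a Hadamard matrix.

(0,0) entry = 4; (1,0) entry = -2.


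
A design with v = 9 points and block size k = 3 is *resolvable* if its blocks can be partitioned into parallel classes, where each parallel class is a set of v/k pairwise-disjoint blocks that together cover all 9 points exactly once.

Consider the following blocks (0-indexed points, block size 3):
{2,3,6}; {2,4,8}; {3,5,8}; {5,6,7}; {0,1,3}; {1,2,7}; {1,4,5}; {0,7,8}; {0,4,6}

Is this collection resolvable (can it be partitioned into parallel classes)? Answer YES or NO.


v = 9, block size k = 3, number of blocks = 9.
For resolvability, blocks must partition into parallel classes of size v/k = 3.
Total blocks must therefore be a multiple of 3: 9 = 3·3 + 0 ⇒ divisible ✓.
Greedy packing gives 3 candidate class(es). Each should be a full parallel class (size 3, covers all 9 points).
  Class 1 (3 blocks): {2,3,6}; {1,4,5}; {0,7,8}. Points covered: [0, 1, 2, 3, 4, 5, 6, 7, 8].
  Class 2 (3 blocks): {2,4,8}; {5,6,7}; {0,1,3}. Points covered: [0, 1, 2, 3, 4, 5, 6, 7, 8].
  Class 3 (3 blocks): {3,5,8}; {1,2,7}; {0,4,6}. Points covered: [0, 1, 2, 3, 4, 5, 6, 7, 8].
All classes full (size 3)? YES. All classes cover every point? YES.
Resolvable? YES.

YES


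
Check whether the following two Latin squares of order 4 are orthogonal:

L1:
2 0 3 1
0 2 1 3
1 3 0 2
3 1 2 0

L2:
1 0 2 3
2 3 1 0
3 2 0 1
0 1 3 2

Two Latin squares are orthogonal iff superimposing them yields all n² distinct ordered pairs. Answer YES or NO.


Form the n² = 16 superimposed pairs (L1[i][j], L2[i][j]), row by row (rows and columns indexed from 0):
row 0: (2,1) (0,0) (3,2) (1,3)
row 1: (0,2) (2,3) (1,1) (3,0)
row 2: (1,3) (3,2) (0,0) (2,1)
row 3: (3,0) (1,1) (2,3) (0,2)
Orthogonality requires all 16 pairs distinct.
But the pair (1,3) repeats: cell (0,3) has L1 = 1, L2 = 3, and cell (2,0) has L1 = 1, L2 = 3.
A repeated pair means some other pair never occurs (only 8 distinct pairs out of 16), so the squares are not orthogonal.
Conclusion: NO.

NO


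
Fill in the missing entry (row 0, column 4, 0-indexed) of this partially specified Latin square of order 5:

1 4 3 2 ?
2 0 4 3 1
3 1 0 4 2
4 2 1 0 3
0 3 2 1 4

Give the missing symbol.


Row 0 contains symbols [1, 2, 3, 4] — missing [0].
Column 4 contains symbols [1, 2, 3, 4] — missing [0].
The missing symbol must appear in both missing sets; intersection = [0].
Therefore the hidden value is 0.

Missing value = 0.


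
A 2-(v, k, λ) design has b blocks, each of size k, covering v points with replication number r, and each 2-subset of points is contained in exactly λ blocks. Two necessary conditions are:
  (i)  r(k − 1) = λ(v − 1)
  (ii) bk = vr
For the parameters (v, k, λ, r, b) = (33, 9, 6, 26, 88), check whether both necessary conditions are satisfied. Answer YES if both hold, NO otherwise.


Condition (i): r(k − 1) = 26·8 = 208; λ(v − 1) = 6·32 = 192. Match? NO.
Condition (ii): bk = 88·9 = 792; vr = 33·26 = 858. Match? NO.
Both conditions hold? NO.

NO


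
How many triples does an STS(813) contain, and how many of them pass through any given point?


An STS(v) is a 2-(v, 3, 1) BIBD: block size k = 3, λ = 1.
Replication: r(k − 1) = λ(v − 1) ⇒ r·2 = 813 − 1 = 812 ⇒ r = 406.
Block count: bk = vr ⇒ b·3 = 813·406 = 330078 ⇒ b = 110026.
(Check via b = v(v − 1)/6 = 813·812/6 = 660156/6 = 110026.)

r = 406, b = 110026.


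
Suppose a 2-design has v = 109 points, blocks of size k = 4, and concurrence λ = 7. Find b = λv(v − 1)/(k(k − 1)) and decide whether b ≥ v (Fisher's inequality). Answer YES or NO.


b = λv(v − 1)/(k(k − 1)) = 7·109·108/(4·3) = 82404/12 = 6867.
Compare with v = 109: b ≥ v, so Fisher's inequality holds.

YES


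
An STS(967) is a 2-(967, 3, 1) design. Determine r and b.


An STS(v) is a 2-(v, 3, 1) BIBD: block size k = 3, λ = 1.
Replication: r(k − 1) = λ(v − 1) ⇒ r·2 = 967 − 1 = 966 ⇒ r = 483.
Block count: b = v(v − 1)/6 = 967·966/6 = 934122/6 = 155687.

r = 483, b = 155687.


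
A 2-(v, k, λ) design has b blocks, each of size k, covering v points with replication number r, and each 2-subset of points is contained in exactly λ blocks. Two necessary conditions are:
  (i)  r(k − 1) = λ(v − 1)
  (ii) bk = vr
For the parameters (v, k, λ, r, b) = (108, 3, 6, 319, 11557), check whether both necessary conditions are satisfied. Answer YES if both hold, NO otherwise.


Condition (i): r(k − 1) = 319·2 = 638; λ(v − 1) = 6·107 = 642. Match? NO.
Condition (ii): bk = 11557·3 = 34671; vr = 108·319 = 34452. Match? NO.
Both conditions hold? NO.

NO


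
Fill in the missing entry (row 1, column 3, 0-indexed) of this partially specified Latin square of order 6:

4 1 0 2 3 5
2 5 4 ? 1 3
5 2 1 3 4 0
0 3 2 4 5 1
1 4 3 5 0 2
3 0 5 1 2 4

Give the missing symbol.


Row 1 contains symbols [1, 2, 3, 4, 5] — missing [0].
Column 3 contains symbols [1, 2, 3, 4, 5] — missing [0].
The missing symbol must appear in both missing sets; intersection = [0].
Therefore the hidden value is 0.

Missing value = 0.


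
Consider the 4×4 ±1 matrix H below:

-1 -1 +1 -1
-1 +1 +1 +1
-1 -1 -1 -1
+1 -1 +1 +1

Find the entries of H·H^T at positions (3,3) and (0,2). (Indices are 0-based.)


Row 0 of H: [-1, -1, 1, -1].
Row 2 of H: [-1, -1, -1, -1].
Row 3 of H: [1, -1, 1, 1].
(H·H^T)[3][3] = Σ_j H[3][j]·H[3][j] = (1)² + (-1)² + (1)² + (1)² = 1 + 1 + 1 + 1 = 4.
(H·H^T)[0][2] = Σ_j H[0][j]·H[2][j] = (-1)·(-1) + (-1)·(-1) + (1)·(-1) + (-1)·(-1) = 1 + 1 + -1 + 1 = 2.
Rows 0 and 2 are not orthogonal (dot product = 2 ≠ 0), so H is not a Hadamard matrix.

(3,3) entry = 4; (0,2) entry = 2.


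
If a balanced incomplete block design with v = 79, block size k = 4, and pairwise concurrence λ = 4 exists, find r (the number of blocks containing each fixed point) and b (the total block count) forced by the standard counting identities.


Any 2-(v, k, λ) BIBD satisfies two necessary conditions:
  (i)  Each point sits in r blocks, and counting incidences through any fixed point gives r(k − 1) = λ(v − 1), so r = λ(v − 1)/(k − 1).
  (ii) Total incidences bk = vr, so b = vr/k.
Step 1: r = λ(v − 1)/(k − 1) = 4·(79 − 1)/(4 − 1) = 4·78/3 = 312/3 = 104.
Step 2: b = vr/k = 79·104/4 = 8216/4 = 2054.
Check integrality: r = 104 ∈ Z ✓, b = 2054 ∈ Z ✓.
(These identities are necessary conditions: they determine r and b for any design with these parameters, but do not by themselves prove that one exists.)

r = 104, b = 2054.


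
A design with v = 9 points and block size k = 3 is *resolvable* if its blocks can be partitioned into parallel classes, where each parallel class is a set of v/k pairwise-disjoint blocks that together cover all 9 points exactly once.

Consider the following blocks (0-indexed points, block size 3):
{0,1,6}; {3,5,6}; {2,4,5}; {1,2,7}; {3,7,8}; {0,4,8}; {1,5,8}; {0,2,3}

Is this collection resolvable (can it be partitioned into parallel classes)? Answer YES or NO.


v = 9, block size k = 3, number of blocks = 8.
For resolvability, blocks must partition into parallel classes of size v/k = 3.
Total blocks must therefore be a multiple of 3: 8 = 3·2 + 2 ⇒ not divisible ✗.
Resolvable? NO.

NO


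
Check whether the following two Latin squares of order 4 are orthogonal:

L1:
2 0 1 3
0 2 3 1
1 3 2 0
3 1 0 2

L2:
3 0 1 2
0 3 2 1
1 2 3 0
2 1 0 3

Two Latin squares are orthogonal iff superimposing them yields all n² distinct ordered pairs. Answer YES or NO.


Form the n² = 16 superimposed pairs (L1[i][j], L2[i][j]), row by row (rows and columns indexed from 0):
row 0: (2,3) (0,0) (1,1) (3,2)
row 1: (0,0) (2,3) (3,2) (1,1)
row 2: (1,1) (3,2) (2,3) (0,0)
row 3: (3,2) (1,1) (0,0) (2,3)
Orthogonality requires all 16 pairs distinct.
But the pair (0,0) repeats: cell (0,1) has L1 = 0, L2 = 0, and cell (1,0) has L1 = 0, L2 = 0.
A repeated pair means some other pair never occurs (only 4 distinct pairs out of 16), so the squares are not orthogonal.
Conclusion: NO.

NO
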